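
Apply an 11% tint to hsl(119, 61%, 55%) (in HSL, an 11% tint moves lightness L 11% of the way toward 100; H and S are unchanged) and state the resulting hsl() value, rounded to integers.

hsl(119, 61%, 60%)

L moves 11% from 55 toward 100: 55 + 4.95 = 59.95 → 60.
H and S are unchanged.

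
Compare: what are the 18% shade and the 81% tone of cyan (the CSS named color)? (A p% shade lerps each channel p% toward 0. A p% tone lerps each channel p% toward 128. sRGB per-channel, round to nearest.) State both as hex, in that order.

CSS cyan is rgb(0, 255, 255).
18% shade:
  R: 0 + 0.18×(0−0) = 0 + 0 = 0 → 0
  G: 255 + 0.18×(0−255) = 255 − 45.9 = 209.1 → 209
  B: 255 + 0.18×(0−255) = 255 − 45.9 = 209.1 → 209
  → #00D1D1
81% tone:
  R: 0 + 0.81×(128−0) = 0 + 103.68 = 103.68 → 104
  G: 255 + 0.81×(128−255) = 255 − 102.87 = 152.13 → 152
  B: 255 + 0.81×(128−255) = 255 − 102.87 = 152.13 → 152
  → #689898

#00D1D1, #689898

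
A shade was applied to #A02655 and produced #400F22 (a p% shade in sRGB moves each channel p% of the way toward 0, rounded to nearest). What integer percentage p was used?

#A02655 is rgb(160, 38, 85); #400F22 is rgb(64, 15, 34).
On the R channel (widest range): 64 ≈ 160 + (p/100)(0 − 160), so p ≈ 100×(64 − 160)/(0 − 160) = -9600/-160 = 60.00.
p = 60 reproduces all three channels after rounding.

60%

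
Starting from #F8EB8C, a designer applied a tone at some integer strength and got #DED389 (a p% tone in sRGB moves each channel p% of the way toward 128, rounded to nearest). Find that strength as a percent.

22%

#F8EB8C is rgb(248, 235, 140); #DED389 is rgb(222, 211, 137).
On the R channel (widest range): 222 ≈ 248 + (p/100)(128 − 248), so p ≈ 100×(222 − 248)/(128 − 248) = -2600/-120 = 21.67.
p = 22 reproduces all three channels after rounding.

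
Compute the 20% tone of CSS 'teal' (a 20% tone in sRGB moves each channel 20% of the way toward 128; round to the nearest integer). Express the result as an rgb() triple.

rgb(26, 128, 128)

CSS teal is rgb(0, 128, 128).
Per channel, c → c + 0.2(128 − c):
  R: 0 + 25.6 = 25.6 → 26
  G: 128 + 0.2×(128−128) = 128 + 0 = 128 → 128
  B: 128 + 0 = 128 → 128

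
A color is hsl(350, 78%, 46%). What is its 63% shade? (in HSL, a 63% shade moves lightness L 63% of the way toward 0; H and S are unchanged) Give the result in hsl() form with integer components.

hsl(350, 78%, 17%)

L moves 63% from 46 toward 0: 46 − 28.98 = 17.02 → 17.
H and S are unchanged.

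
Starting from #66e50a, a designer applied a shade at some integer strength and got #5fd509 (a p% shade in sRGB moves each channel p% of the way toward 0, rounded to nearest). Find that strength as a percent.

7%

#66e50a is rgb(102, 229, 10); #5fd509 is rgb(95, 213, 9).
On the G channel (widest range): 213 ≈ 229 + (p/100)(0 − 229), so p ≈ 100×(213 − 229)/(0 − 229) = -1600/-229 = 6.99.
p = 7 reproduces all three channels after rounding.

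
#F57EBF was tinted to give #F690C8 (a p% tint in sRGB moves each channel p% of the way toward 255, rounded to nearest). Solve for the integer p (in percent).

#F57EBF is rgb(245, 126, 191); #F690C8 is rgb(246, 144, 200).
On the G channel (widest range): 144 ≈ 126 + (p/100)(255 − 126), so p ≈ 100×(144 − 126)/(255 − 126) = 1800/129 = 13.95.
p = 14 reproduces all three channels after rounding.

14%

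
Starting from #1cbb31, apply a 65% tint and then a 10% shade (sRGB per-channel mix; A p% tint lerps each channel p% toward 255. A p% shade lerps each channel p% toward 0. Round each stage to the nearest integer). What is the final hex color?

#9ed0a5

#1cbb31 is rgb(28, 187, 49).
Per channel, c → c + 0.65(255 − c):
  R: 28 + 147.55 = 175.55 → 176
  G: 187 + 0.65×(255−187) = 187 + 44.2 = 231.2 → 231
  B: 49 + 0.65×(255−49) = 49 + 133.9 = 182.9 → 183
After the tint: rgb(176, 231, 183) = #b0e7b7.
A 10% shade moves each channel 10% toward 0:
  R: 176 + 0.1×(0−176) = 176 − 17.6 = 158.4 → 158
  G: 231 + 0.1×(0−231) = 231 − 23.1 = 207.9 → 208
  B: 183 + 0.1×(0−183) = 183 − 18.3 = 164.7 → 165
rgb(158, 208, 165) = #9ed0a5.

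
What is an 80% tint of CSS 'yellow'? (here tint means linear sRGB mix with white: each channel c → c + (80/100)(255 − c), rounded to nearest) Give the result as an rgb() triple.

rgb(255, 255, 204)

CSS yellow is rgb(255, 255, 0).
Per channel, c → c + 0.8(255 − c):
  R: 255 + 0.8×(255−255) = 255 + 0 = 255 → 255
  G: 255 + 0.8×(255−255) = 255 + 0 = 255 → 255
  B: 0 + 204 = 204 → 204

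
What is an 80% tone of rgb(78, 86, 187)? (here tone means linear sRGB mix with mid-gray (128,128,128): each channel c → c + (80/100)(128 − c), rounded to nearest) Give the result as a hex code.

An 80% tone moves each channel 80% toward 128:
  R: 78 + 0.8×(128−78) = 78 + 40 = 118 → 118
  G: 86 + 33.6 = 119.6 → 120
  B: 187 − 47.2 = 139.8 → 140
rgb(118, 120, 140) = #76788c.

#76788c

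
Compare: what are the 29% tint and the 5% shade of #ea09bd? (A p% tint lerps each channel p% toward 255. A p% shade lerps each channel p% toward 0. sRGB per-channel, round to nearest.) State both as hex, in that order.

#f050d0, #de09b4

#ea09bd is rgb(234, 9, 189).
29% tint:
  R: 234 + 0.29×(255−234) = 234 + 6.09 = 240.09 → 240
  G: 9 + 0.29×(255−9) = 9 + 71.34 = 80.34 → 80
  B: 189 + 0.29×(255−189) = 189 + 19.14 = 208.14 → 208
  → #f050d0
5% shade:
  R: 234 − 11.7 = 222.3 → 222
  G: 9 + 0.05×(0−9) = 9 − 0.45 = 8.55 → 9
  B: 189 − 9.45 = 179.55 → 180
  → #de09b4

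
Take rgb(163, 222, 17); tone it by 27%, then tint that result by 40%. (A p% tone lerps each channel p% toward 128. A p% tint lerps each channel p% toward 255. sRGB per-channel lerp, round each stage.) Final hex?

Lerp each channel 27% toward 128:
  R: 163 − 9.45 = 153.55 → 154
  G: 222 + 0.27×(128−222) = 222 − 25.38 = 196.62 → 197
  B: 17 + 0.27×(128−17) = 17 + 29.97 = 46.97 → 47
After the tone: rgb(154, 197, 47) = #9ac52f.
A 40% tint moves each channel 40% toward 255:
  R: 154 + 40.4 = 194.4 → 194
  G: 197 + 0.4×(255−197) = 197 + 23.2 = 220.2 → 220
  B: 47 + 0.4×(255−47) = 47 + 83.2 = 130.2 → 130
rgb(194, 220, 130) = #c2dc82.

#c2dc82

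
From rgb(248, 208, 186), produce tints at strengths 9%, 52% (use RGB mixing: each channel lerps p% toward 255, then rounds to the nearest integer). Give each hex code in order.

#f9d4c0, #fce8de

9%: (248 + 0.63 = 248.63→249, 208 + 4.23 = 212.23→212, 186 + 6.21 = 192.21→192) → #f9d4c0
52%: (248 + 3.64 = 251.64→252, 208 + 24.44 = 232.44→232, 186 + 35.88 = 221.88→222) → #fce8de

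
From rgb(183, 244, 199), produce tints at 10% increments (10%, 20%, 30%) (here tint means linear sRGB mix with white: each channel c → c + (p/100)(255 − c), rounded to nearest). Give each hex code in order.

#BEF5CD, #C5F6D2, #CDF7D8

10%: (183 + 7.2 = 190.2→190, 244 + 1.1 = 245.1→245, 199 + 5.6 = 204.6→205) → #BEF5CD
20%: (183 + 14.4 = 197.4→197, 244 + 2.2 = 246.2→246, 199 + 11.2 = 210.2→210) → #C5F6D2
30%: (183 + 21.6 = 204.6→205, 244 + 3.3 = 247.3→247, 199 + 16.8 = 215.8→216) → #CDF7D8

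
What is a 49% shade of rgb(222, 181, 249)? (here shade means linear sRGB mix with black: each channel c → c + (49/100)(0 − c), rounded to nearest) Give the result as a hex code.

#715c7f

Lerp each channel 49% toward 0:
  R: 222 + 0.49×(0−222) = 222 − 108.78 = 113.22 → 113
  G: 181 + 0.49×(0−181) = 181 − 88.69 = 92.31 → 92
  B: 249 + 0.49×(0−249) = 249 − 122.01 = 126.99 → 127
rgb(113, 92, 127) = #715c7f.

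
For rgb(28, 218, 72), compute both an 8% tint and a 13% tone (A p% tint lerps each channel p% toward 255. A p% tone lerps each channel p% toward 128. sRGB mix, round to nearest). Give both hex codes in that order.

#2edd57, #29ce4f

8% tint:
  R: 28 + 18.16 = 46.16 → 46
  G: 218 + 0.08×(255−218) = 218 + 2.96 = 220.96 → 221
  B: 72 + 0.08×(255−72) = 72 + 14.64 = 86.64 → 87
  → #2edd57
13% tone:
  R: 28 + 0.13×(128−28) = 28 + 13 = 41 → 41
  G: 218 + 0.13×(128−218) = 218 − 11.7 = 206.3 → 206
  B: 72 + 7.28 = 79.28 → 79
  → #29ce4f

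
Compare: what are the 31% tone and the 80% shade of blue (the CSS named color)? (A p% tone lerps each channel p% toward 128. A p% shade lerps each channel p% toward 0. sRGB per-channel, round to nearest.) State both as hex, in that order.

CSS blue is rgb(0, 0, 255).
31% tone:
  R: 0 + 0.31×(128−0) = 0 + 39.68 = 39.68 → 40
  G: 0 + 0.31×(128−0) = 0 + 39.68 = 39.68 → 40
  B: 255 + 0.31×(128−255) = 255 − 39.37 = 215.63 → 216
  → #2828D8
80% shade:
  R: 0 + 0.8×(0−0) = 0 + 0 = 0 → 0
  G: 0 + 0 = 0 → 0
  B: 255 + 0.8×(0−255) = 255 − 204 = 51 → 51
  → #000033

#2828D8, #000033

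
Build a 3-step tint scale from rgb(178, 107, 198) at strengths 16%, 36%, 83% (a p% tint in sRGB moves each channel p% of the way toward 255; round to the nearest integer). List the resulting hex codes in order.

16%: (178 + 12.32 = 190.32→190, 107 + 23.68 = 130.68→131, 198 + 9.12 = 207.12→207) → #BE83CF
36%: (178 + 27.72 = 205.72→206, 107 + 53.28 = 160.28→160, 198 + 20.52 = 218.52→219) → #CEA0DB
83%: (178 + 63.91 = 241.91→242, 107 + 122.84 = 229.84→230, 198 + 47.31 = 245.31→245) → #F2E6F5

#BE83CF, #CEA0DB, #F2E6F5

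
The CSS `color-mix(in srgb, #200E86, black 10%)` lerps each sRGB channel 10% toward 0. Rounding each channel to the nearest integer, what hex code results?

#1D0D79

#200E86 is rgb(32, 14, 134).
Per channel, c → c + 0.1(0 − c):
  R: 32 − 3.2 = 28.8 → 29
  G: 14 + 0.1×(0−14) = 14 − 1.4 = 12.6 → 13
  B: 134 + 0.1×(0−134) = 134 − 13.4 = 120.6 → 121
rgb(29, 13, 121) = #1D0D79.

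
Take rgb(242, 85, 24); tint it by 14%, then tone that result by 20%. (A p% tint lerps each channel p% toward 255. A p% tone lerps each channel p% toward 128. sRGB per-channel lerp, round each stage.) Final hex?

#DD7146

Per channel, c → c + 0.14(255 − c):
  R: 242 + 1.82 = 243.82 → 244
  G: 85 + 23.8 = 108.8 → 109
  B: 24 + 0.14×(255−24) = 24 + 32.34 = 56.34 → 56
After the tint: rgb(244, 109, 56) = #F46D38.
A 20% tone moves each channel 20% toward 128:
  R: 244 − 23.2 = 220.8 → 221
  G: 109 + 3.8 = 112.8 → 113
  B: 56 + 0.2×(128−56) = 56 + 14.4 = 70.4 → 70
rgb(221, 113, 70) = #DD7146.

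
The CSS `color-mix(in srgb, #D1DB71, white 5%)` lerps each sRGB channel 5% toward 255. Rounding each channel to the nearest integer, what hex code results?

#D3DD78

#D1DB71 is rgb(209, 219, 113).
Per channel, c → c + 0.05(255 − c):
  R: 209 + 2.3 = 211.3 → 211
  G: 219 + 1.8 = 220.8 → 221
  B: 113 + 7.1 = 120.1 → 120
rgb(211, 221, 120) = #D3DD78.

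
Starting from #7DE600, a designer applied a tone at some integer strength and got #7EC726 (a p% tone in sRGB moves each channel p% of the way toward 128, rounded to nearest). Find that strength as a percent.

30%

#7DE600 is rgb(125, 230, 0); #7EC726 is rgb(126, 199, 38).
On the B channel (widest range): 38 ≈ 0 + (p/100)(128 − 0), so p ≈ 100×(38 − 0)/(128 − 0) = 3800/128 = 29.69.
p = 30 reproduces all three channels after rounding.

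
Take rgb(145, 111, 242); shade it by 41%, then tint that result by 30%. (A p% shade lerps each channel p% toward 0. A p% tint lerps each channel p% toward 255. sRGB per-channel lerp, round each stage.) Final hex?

A 41% shade moves each channel 41% toward 0:
  R: 145 + 0.41×(0−145) = 145 − 59.45 = 85.55 → 86
  G: 111 + 0.41×(0−111) = 111 − 45.51 = 65.49 → 65
  B: 242 + 0.41×(0−242) = 242 − 99.22 = 142.78 → 143
After the shade: rgb(86, 65, 143) = #56418f.
Lerp each channel 30% toward 255:
  R: 86 + 0.3×(255−86) = 86 + 50.7 = 136.7 → 137
  G: 65 + 0.3×(255−65) = 65 + 57 = 122 → 122
  B: 143 + 33.6 = 176.6 → 177
rgb(137, 122, 177) = #897ab1.

#897ab1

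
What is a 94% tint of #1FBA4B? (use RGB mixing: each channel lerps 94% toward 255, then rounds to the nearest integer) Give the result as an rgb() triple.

rgb(242, 251, 244)

#1FBA4B is rgb(31, 186, 75).
Lerp each channel 94% toward 255:
  R: 31 + 0.94×(255−31) = 31 + 210.56 = 241.56 → 242
  G: 186 + 0.94×(255−186) = 186 + 64.86 = 250.86 → 251
  B: 75 + 0.94×(255−75) = 75 + 169.2 = 244.2 → 244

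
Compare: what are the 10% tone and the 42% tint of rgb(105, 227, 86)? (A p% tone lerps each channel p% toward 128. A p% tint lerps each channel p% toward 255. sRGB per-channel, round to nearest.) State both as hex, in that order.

10% tone:
  R: 105 + 2.3 = 107.3 → 107
  G: 227 − 9.9 = 217.1 → 217
  B: 86 + 4.2 = 90.2 → 90
  → #6bd95a
42% tint:
  R: 105 + 63 = 168 → 168
  G: 227 + 11.76 = 238.76 → 239
  B: 86 + 70.98 = 156.98 → 157
  → #a8ef9d

#6bd95a, #a8ef9d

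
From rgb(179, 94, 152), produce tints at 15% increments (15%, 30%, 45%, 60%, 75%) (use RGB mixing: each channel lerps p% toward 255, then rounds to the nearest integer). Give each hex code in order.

15%: (179 + 11.4 = 190.4→190, 94 + 24.15 = 118.15→118, 152 + 15.45 = 167.45→167) → #be76a7
30%: (179 + 22.8 = 201.8→202, 94 + 48.3 = 142.3→142, 152 + 30.9 = 182.9→183) → #ca8eb7
45%: (179 + 34.2 = 213.2→213, 94 + 72.45 = 166.45→166, 152 + 46.35 = 198.35→198) → #d5a6c6
60%: (179 + 45.6 = 224.6→225, 94 + 96.6 = 190.6→191, 152 + 61.8 = 213.8→214) → #e1bfd6
75%: (179 + 57 = 236→236, 94 + 120.75 = 214.75→215, 152 + 77.25 = 229.25→229) → #ecd7e5

#be76a7, #ca8eb7, #d5a6c6, #e1bfd6, #ecd7e5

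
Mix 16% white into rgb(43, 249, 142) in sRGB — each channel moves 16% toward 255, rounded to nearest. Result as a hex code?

#4DFAA0

A 16% tint moves each channel 16% toward 255:
  R: 43 + 33.92 = 76.92 → 77
  G: 249 + 0.16×(255−249) = 249 + 0.96 = 249.96 → 250
  B: 142 + 0.16×(255−142) = 142 + 18.08 = 160.08 → 160
rgb(77, 250, 160) = #4DFAA0.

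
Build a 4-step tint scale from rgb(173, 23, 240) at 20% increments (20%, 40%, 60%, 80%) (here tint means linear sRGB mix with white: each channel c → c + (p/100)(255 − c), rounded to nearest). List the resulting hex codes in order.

#BD45F3, #CE74F6, #DEA2F9, #EFD1FC

20%: (173 + 16.4 = 189.4→189, 23 + 46.4 = 69.4→69, 240 + 3 = 243→243) → #BD45F3
40%: (173 + 32.8 = 205.8→206, 23 + 92.8 = 115.8→116, 240 + 6 = 246→246) → #CE74F6
60%: (173 + 49.2 = 222.2→222, 23 + 139.2 = 162.2→162, 240 + 9 = 249→249) → #DEA2F9
80%: (173 + 65.6 = 238.6→239, 23 + 185.6 = 208.6→209, 240 + 12 = 252→252) → #EFD1FC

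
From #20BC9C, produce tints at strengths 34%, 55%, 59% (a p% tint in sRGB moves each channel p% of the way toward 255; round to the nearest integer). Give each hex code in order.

#6CD3BE, #9BE1D2, #A4E4D6

#20BC9C is rgb(32, 188, 156).
34%: (32 + 75.82 = 107.82→108, 188 + 22.78 = 210.78→211, 156 + 33.66 = 189.66→190) → #6CD3BE
55%: (32 + 122.65 = 154.65→155, 188 + 36.85 = 224.85→225, 156 + 54.45 = 210.45→210) → #9BE1D2
59%: (32 + 131.57 = 163.57→164, 188 + 39.53 = 227.53→228, 156 + 58.41 = 214.41→214) → #A4E4D6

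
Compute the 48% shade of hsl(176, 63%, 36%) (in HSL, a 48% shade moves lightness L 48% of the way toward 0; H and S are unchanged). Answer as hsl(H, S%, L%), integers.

L moves 48% from 36 toward 0: 36 − 17.28 = 18.72 → 19.
H and S are unchanged.

hsl(176, 63%, 19%)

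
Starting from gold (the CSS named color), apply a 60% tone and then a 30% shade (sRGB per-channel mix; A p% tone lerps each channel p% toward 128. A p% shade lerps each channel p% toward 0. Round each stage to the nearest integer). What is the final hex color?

CSS gold is rgb(255, 215, 0).
Lerp each channel 60% toward 128:
  R: 255 − 76.2 = 178.8 → 179
  G: 215 + 0.6×(128−215) = 215 − 52.2 = 162.8 → 163
  B: 0 + 0.6×(128−0) = 0 + 76.8 = 76.8 → 77
After the tone: rgb(179, 163, 77) = #B3A34D.
Per channel, c → c + 0.3(0 − c):
  R: 179 + 0.3×(0−179) = 179 − 53.7 = 125.3 → 125
  G: 163 + 0.3×(0−163) = 163 − 48.9 = 114.1 → 114
  B: 77 + 0.3×(0−77) = 77 − 23.1 = 53.9 → 54
rgb(125, 114, 54) = #7D7236.

#7D7236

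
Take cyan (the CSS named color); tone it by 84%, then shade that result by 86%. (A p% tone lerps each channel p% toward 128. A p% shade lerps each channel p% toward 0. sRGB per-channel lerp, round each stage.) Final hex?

CSS cyan is rgb(0, 255, 255).
An 84% tone moves each channel 84% toward 128:
  R: 0 + 107.52 = 107.52 → 108
  G: 255 + 0.84×(128−255) = 255 − 106.68 = 148.32 → 148
  B: 255 + 0.84×(128−255) = 255 − 106.68 = 148.32 → 148
After the tone: rgb(108, 148, 148) = #6c9494.
Per channel, c → c + 0.86(0 − c):
  R: 108 − 92.88 = 15.12 → 15
  G: 148 + 0.86×(0−148) = 148 − 127.28 = 20.72 → 21
  B: 148 + 0.86×(0−148) = 148 − 127.28 = 20.72 → 21
rgb(15, 21, 21) = #0f1515.

#0f1515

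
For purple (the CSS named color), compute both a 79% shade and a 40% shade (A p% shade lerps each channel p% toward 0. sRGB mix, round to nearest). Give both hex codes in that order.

#1B001B, #4D004D

CSS purple is rgb(128, 0, 128).
79% shade:
  R: 128 + 0.79×(0−128) = 128 − 101.12 = 26.88 → 27
  G: 0 + 0.79×(0−0) = 0 + 0 = 0 → 0
  B: 128 + 0.79×(0−128) = 128 − 101.12 = 26.88 → 27
  → #1B001B
40% shade:
  R: 128 − 51.2 = 76.8 → 77
  G: 0 + 0.4×(0−0) = 0 + 0 = 0 → 0
  B: 128 + 0.4×(0−128) = 128 − 51.2 = 76.8 → 77
  → #4D004D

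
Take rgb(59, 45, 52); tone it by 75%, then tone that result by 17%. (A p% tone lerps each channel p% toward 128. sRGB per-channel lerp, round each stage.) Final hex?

Per channel, c → c + 0.75(128 − c):
  R: 59 + 0.75×(128−59) = 59 + 51.75 = 110.75 → 111
  G: 45 + 0.75×(128−45) = 45 + 62.25 = 107.25 → 107
  B: 52 + 0.75×(128−52) = 52 + 57 = 109 → 109
After the tone: rgb(111, 107, 109) = #6F6B6D.
Lerp each channel 17% toward 128:
  R: 111 + 2.89 = 113.89 → 114
  G: 107 + 0.17×(128−107) = 107 + 3.57 = 110.57 → 111
  B: 109 + 0.17×(128−109) = 109 + 3.23 = 112.23 → 112
rgb(114, 111, 112) = #726F70.

#726F70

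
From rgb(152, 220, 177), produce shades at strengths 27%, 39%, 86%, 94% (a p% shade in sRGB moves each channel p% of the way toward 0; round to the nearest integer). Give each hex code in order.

#6FA181, #5D866C, #151F19, #090D0B

27%: (152 − 41.04 = 110.96→111, 220 − 59.4 = 160.6→161, 177 − 47.79 = 129.21→129) → #6FA181
39%: (152 − 59.28 = 92.72→93, 220 − 85.8 = 134.2→134, 177 − 69.03 = 107.97→108) → #5D866C
86%: (152 − 130.72 = 21.28→21, 220 − 189.2 = 30.8→31, 177 − 152.22 = 24.78→25) → #151F19
94%: (152 − 142.88 = 9.12→9, 220 − 206.8 = 13.2→13, 177 − 166.38 = 10.62→11) → #090D0B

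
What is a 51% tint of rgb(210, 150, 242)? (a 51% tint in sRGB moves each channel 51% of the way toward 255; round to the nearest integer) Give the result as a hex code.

#E9CCF9

Lerp each channel 51% toward 255:
  R: 210 + 22.95 = 232.95 → 233
  G: 150 + 53.55 = 203.55 → 204
  B: 242 + 6.63 = 248.63 → 249
rgb(233, 204, 249) = #E9CCF9.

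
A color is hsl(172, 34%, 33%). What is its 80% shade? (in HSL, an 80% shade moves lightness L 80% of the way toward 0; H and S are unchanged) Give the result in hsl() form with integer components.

L moves 80% from 33 toward 0: 33 − 26.4 = 6.6 → 7.
H and S are unchanged.

hsl(172, 34%, 7%)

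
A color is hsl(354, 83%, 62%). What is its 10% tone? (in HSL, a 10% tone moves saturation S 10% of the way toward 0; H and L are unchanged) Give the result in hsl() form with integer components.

hsl(354, 75%, 62%)

S moves 10% from 83 toward 0: 83 − 8.3 = 74.7 → 75.
H and L are unchanged.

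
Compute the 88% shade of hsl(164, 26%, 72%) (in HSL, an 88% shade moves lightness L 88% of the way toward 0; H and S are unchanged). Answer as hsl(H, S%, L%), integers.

L moves 88% from 72 toward 0: 72 − 63.36 = 8.64 → 9.
H and S are unchanged.

hsl(164, 26%, 9%)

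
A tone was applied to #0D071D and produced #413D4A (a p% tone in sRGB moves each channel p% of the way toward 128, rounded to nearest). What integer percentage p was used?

45%

#0D071D is rgb(13, 7, 29); #413D4A is rgb(65, 61, 74).
On the G channel (widest range): 61 ≈ 7 + (p/100)(128 − 7), so p ≈ 100×(61 − 7)/(128 − 7) = 5400/121 = 44.63.
p = 45 reproduces all three channels after rounding.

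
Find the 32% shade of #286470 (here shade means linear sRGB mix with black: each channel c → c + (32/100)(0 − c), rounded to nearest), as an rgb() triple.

rgb(27, 68, 76)

#286470 is rgb(40, 100, 112).
A 32% shade moves each channel 32% toward 0:
  R: 40 + 0.32×(0−40) = 40 − 12.8 = 27.2 → 27
  G: 100 − 32 = 68 → 68
  B: 112 + 0.32×(0−112) = 112 − 35.84 = 76.16 → 76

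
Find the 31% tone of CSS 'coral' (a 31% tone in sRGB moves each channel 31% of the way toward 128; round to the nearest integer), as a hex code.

#D87F5F

CSS coral is rgb(255, 127, 80).
Per channel, c → c + 0.31(128 − c):
  R: 255 + 0.31×(128−255) = 255 − 39.37 = 215.63 → 216
  G: 127 + 0.31 = 127.31 → 127
  B: 80 + 14.88 = 94.88 → 95
rgb(216, 127, 95) = #D87F5F.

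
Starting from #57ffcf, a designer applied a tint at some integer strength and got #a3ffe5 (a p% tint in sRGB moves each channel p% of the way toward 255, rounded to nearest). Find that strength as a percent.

#57ffcf is rgb(87, 255, 207); #a3ffe5 is rgb(163, 255, 229).
On the R channel (widest range): 163 ≈ 87 + (p/100)(255 − 87), so p ≈ 100×(163 − 87)/(255 − 87) = 7600/168 = 45.24.
p = 45 reproduces all three channels after rounding.

45%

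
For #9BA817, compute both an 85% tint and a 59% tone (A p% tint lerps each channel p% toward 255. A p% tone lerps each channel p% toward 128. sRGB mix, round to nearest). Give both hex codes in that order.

#F0F2DC, #8B9055

#9BA817 is rgb(155, 168, 23).
85% tint:
  R: 155 + 0.85×(255−155) = 155 + 85 = 240 → 240
  G: 168 + 0.85×(255−168) = 168 + 73.95 = 241.95 → 242
  B: 23 + 0.85×(255−23) = 23 + 197.2 = 220.2 → 220
  → #F0F2DC
59% tone:
  R: 155 + 0.59×(128−155) = 155 − 15.93 = 139.07 → 139
  G: 168 + 0.59×(128−168) = 168 − 23.6 = 144.4 → 144
  B: 23 + 61.95 = 84.95 → 85
  → #8B9055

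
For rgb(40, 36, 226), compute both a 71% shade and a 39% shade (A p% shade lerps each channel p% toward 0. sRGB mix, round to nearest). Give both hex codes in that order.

#0c0a42, #18168a

71% shade:
  R: 40 − 28.4 = 11.6 → 12
  G: 36 + 0.71×(0−36) = 36 − 25.56 = 10.44 → 10
  B: 226 + 0.71×(0−226) = 226 − 160.46 = 65.54 → 66
  → #0c0a42
39% shade:
  R: 40 + 0.39×(0−40) = 40 − 15.6 = 24.4 → 24
  G: 36 + 0.39×(0−36) = 36 − 14.04 = 21.96 → 22
  B: 226 + 0.39×(0−226) = 226 − 88.14 = 137.86 → 138
  → #18168a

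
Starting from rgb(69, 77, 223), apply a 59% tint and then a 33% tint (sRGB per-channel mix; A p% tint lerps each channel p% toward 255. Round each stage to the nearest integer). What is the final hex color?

Lerp each channel 59% toward 255:
  R: 69 + 0.59×(255−69) = 69 + 109.74 = 178.74 → 179
  G: 77 + 0.59×(255−77) = 77 + 105.02 = 182.02 → 182
  B: 223 + 0.59×(255−223) = 223 + 18.88 = 241.88 → 242
After the tint: rgb(179, 182, 242) = #b3b6f2.
A 33% tint moves each channel 33% toward 255:
  R: 179 + 25.08 = 204.08 → 204
  G: 182 + 0.33×(255−182) = 182 + 24.09 = 206.09 → 206
  B: 242 + 0.33×(255−242) = 242 + 4.29 = 246.29 → 246
rgb(204, 206, 246) = #cccef6.

#cccef6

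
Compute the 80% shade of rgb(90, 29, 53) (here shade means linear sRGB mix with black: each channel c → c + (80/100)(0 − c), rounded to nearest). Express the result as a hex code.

Lerp each channel 80% toward 0:
  R: 90 + 0.8×(0−90) = 90 − 72 = 18 → 18
  G: 29 + 0.8×(0−29) = 29 − 23.2 = 5.8 → 6
  B: 53 + 0.8×(0−53) = 53 − 42.4 = 10.6 → 11
rgb(18, 6, 11) = #12060B.

#12060B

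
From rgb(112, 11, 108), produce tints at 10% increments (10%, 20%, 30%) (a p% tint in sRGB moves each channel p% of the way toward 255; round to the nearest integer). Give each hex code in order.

#7E237B, #8D3C89, #9B5498

10%: (112 + 14.3 = 126.3→126, 11 + 24.4 = 35.4→35, 108 + 14.7 = 122.7→123) → #7E237B
20%: (112 + 28.6 = 140.6→141, 11 + 48.8 = 59.8→60, 108 + 29.4 = 137.4→137) → #8D3C89
30%: (112 + 42.9 = 154.9→155, 11 + 73.2 = 84.2→84, 108 + 44.1 = 152.1→152) → #9B5498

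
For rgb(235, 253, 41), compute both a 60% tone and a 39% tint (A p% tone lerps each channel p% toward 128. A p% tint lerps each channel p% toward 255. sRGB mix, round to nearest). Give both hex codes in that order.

#ABB25D, #F3FE7C

60% tone:
  R: 235 + 0.6×(128−235) = 235 − 64.2 = 170.8 → 171
  G: 253 + 0.6×(128−253) = 253 − 75 = 178 → 178
  B: 41 + 0.6×(128−41) = 41 + 52.2 = 93.2 → 93
  → #ABB25D
39% tint:
  R: 235 + 0.39×(255−235) = 235 + 7.8 = 242.8 → 243
  G: 253 + 0.39×(255−253) = 253 + 0.78 = 253.78 → 254
  B: 41 + 0.39×(255−41) = 41 + 83.46 = 124.46 → 124
  → #F3FE7C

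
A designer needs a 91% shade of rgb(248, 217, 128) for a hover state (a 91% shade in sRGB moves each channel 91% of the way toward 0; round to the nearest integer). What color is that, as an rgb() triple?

Lerp each channel 91% toward 0:
  R: 248 + 0.91×(0−248) = 248 − 225.68 = 22.32 → 22
  G: 217 + 0.91×(0−217) = 217 − 197.47 = 19.53 → 20
  B: 128 − 116.48 = 11.52 → 12

rgb(22, 20, 12)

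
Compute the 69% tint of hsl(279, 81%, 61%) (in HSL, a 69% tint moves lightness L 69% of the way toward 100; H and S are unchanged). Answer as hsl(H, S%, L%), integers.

hsl(279, 81%, 88%)

L moves 69% from 61 toward 100: 61 + 26.91 = 87.91 → 88.
H and S are unchanged.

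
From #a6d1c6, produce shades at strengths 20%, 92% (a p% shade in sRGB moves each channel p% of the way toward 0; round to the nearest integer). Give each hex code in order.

#85a79e, #0d1110

#a6d1c6 is rgb(166, 209, 198).
20%: (166 − 33.2 = 132.8→133, 209 − 41.8 = 167.2→167, 198 − 39.6 = 158.4→158) → #85a79e
92%: (166 − 152.72 = 13.28→13, 209 − 192.28 = 16.72→17, 198 − 182.16 = 15.84→16) → #0d1110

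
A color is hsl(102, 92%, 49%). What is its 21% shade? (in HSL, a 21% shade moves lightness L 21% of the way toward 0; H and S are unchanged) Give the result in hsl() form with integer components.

L moves 21% from 49 toward 0: 49 − 10.29 = 38.71 → 39.
H and S are unchanged.

hsl(102, 92%, 39%)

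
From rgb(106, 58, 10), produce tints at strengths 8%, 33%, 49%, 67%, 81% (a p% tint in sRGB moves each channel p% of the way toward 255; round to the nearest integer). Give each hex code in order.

#764A1E, #9B7B5B, #B39B82, #CEBEAE, #E3DAD0

8%: (106 + 11.92 = 117.92→118, 58 + 15.76 = 73.76→74, 10 + 19.6 = 29.6→30) → #764A1E
33%: (106 + 49.17 = 155.17→155, 58 + 65.01 = 123.01→123, 10 + 80.85 = 90.85→91) → #9B7B5B
49%: (106 + 73.01 = 179.01→179, 58 + 96.53 = 154.53→155, 10 + 120.05 = 130.05→130) → #B39B82
67%: (106 + 99.83 = 205.83→206, 58 + 131.99 = 189.99→190, 10 + 164.15 = 174.15→174) → #CEBEAE
81%: (106 + 120.69 = 226.69→227, 58 + 159.57 = 217.57→218, 10 + 198.45 = 208.45→208) → #E3DAD0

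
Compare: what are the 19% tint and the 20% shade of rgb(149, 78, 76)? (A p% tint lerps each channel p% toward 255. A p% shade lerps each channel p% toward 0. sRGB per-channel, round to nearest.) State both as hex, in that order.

#a9706e, #773e3d

19% tint:
  R: 149 + 20.14 = 169.14 → 169
  G: 78 + 33.63 = 111.63 → 112
  B: 76 + 0.19×(255−76) = 76 + 34.01 = 110.01 → 110
  → #a9706e
20% shade:
  R: 149 + 0.2×(0−149) = 149 − 29.8 = 119.2 → 119
  G: 78 + 0.2×(0−78) = 78 − 15.6 = 62.4 → 62
  B: 76 − 15.2 = 60.8 → 61
  → #773e3d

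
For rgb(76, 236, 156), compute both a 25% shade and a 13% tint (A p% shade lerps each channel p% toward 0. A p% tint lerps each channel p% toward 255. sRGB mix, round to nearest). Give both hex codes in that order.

25% shade:
  R: 76 + 0.25×(0−76) = 76 − 19 = 57 → 57
  G: 236 + 0.25×(0−236) = 236 − 59 = 177 → 177
  B: 156 + 0.25×(0−156) = 156 − 39 = 117 → 117
  → #39B175
13% tint:
  R: 76 + 23.27 = 99.27 → 99
  G: 236 + 0.13×(255−236) = 236 + 2.47 = 238.47 → 238
  B: 156 + 0.13×(255−156) = 156 + 12.87 = 168.87 → 169
  → #63EEA9

#39B175, #63EEA9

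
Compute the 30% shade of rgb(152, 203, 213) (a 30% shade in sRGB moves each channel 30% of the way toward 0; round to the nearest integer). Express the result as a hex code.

#6A8E95

A 30% shade moves each channel 30% toward 0:
  R: 152 + 0.3×(0−152) = 152 − 45.6 = 106.4 → 106
  G: 203 − 60.9 = 142.1 → 142
  B: 213 − 63.9 = 149.1 → 149
rgb(106, 142, 149) = #6A8E95.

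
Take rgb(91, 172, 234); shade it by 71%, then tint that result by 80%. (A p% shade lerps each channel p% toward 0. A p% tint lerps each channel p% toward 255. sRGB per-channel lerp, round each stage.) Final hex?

A 71% shade moves each channel 71% toward 0:
  R: 91 − 64.61 = 26.39 → 26
  G: 172 − 122.12 = 49.88 → 50
  B: 234 − 166.14 = 67.86 → 68
After the shade: rgb(26, 50, 68) = #1a3244.
An 80% tint moves each channel 80% toward 255:
  R: 26 + 183.2 = 209.2 → 209
  G: 50 + 0.8×(255−50) = 50 + 164 = 214 → 214
  B: 68 + 0.8×(255−68) = 68 + 149.6 = 217.6 → 218
rgb(209, 214, 218) = #d1d6da.

#d1d6da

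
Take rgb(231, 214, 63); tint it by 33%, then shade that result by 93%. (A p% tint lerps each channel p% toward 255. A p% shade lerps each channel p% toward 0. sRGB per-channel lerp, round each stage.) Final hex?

Per channel, c → c + 0.33(255 − c):
  R: 231 + 7.92 = 238.92 → 239
  G: 214 + 0.33×(255−214) = 214 + 13.53 = 227.53 → 228
  B: 63 + 63.36 = 126.36 → 126
After the tint: rgb(239, 228, 126) = #EFE47E.
A 93% shade moves each channel 93% toward 0:
  R: 239 + 0.93×(0−239) = 239 − 222.27 = 16.73 → 17
  G: 228 − 212.04 = 15.96 → 16
  B: 126 + 0.93×(0−126) = 126 − 117.18 = 8.82 → 9
rgb(17, 16, 9) = #111009.

#111009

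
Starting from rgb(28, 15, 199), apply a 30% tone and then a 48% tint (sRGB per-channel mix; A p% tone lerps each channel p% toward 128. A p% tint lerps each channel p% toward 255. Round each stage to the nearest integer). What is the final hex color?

A 30% tone moves each channel 30% toward 128:
  R: 28 + 30 = 58 → 58
  G: 15 + 0.3×(128−15) = 15 + 33.9 = 48.9 → 49
  B: 199 + 0.3×(128−199) = 199 − 21.3 = 177.7 → 178
After the tone: rgb(58, 49, 178) = #3A31B2.
Per channel, c → c + 0.48(255 − c):
  R: 58 + 0.48×(255−58) = 58 + 94.56 = 152.56 → 153
  G: 49 + 98.88 = 147.88 → 148
  B: 178 + 36.96 = 214.96 → 215
rgb(153, 148, 215) = #9994D7.

#9994D7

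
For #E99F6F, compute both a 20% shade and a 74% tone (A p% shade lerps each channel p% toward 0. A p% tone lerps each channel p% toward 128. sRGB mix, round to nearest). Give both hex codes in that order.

#E99F6F is rgb(233, 159, 111).
20% shade:
  R: 233 + 0.2×(0−233) = 233 − 46.6 = 186.4 → 186
  G: 159 + 0.2×(0−159) = 159 − 31.8 = 127.2 → 127
  B: 111 + 0.2×(0−111) = 111 − 22.2 = 88.8 → 89
  → #BA7F59
74% tone:
  R: 233 + 0.74×(128−233) = 233 − 77.7 = 155.3 → 155
  G: 159 + 0.74×(128−159) = 159 − 22.94 = 136.06 → 136
  B: 111 + 12.58 = 123.58 → 124
  → #9B887C

#BA7F59, #9B887C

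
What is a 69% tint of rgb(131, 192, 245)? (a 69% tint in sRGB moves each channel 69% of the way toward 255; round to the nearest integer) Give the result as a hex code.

Per channel, c → c + 0.69(255 − c):
  R: 131 + 0.69×(255−131) = 131 + 85.56 = 216.56 → 217
  G: 192 + 0.69×(255−192) = 192 + 43.47 = 235.47 → 235
  B: 245 + 6.9 = 251.9 → 252
rgb(217, 235, 252) = #d9ebfc.

#d9ebfc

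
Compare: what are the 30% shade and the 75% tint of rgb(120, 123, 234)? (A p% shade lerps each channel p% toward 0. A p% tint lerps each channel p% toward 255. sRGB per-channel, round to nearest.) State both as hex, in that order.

#5456a4, #dddefa

30% shade:
  R: 120 − 36 = 84 → 84
  G: 123 + 0.3×(0−123) = 123 − 36.9 = 86.1 → 86
  B: 234 + 0.3×(0−234) = 234 − 70.2 = 163.8 → 164
  → #5456a4
75% tint:
  R: 120 + 101.25 = 221.25 → 221
  G: 123 + 99 = 222 → 222
  B: 234 + 0.75×(255−234) = 234 + 15.75 = 249.75 → 250
  → #dddefa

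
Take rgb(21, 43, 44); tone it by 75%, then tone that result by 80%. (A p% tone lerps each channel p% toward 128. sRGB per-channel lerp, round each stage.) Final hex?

Lerp each channel 75% toward 128:
  R: 21 + 0.75×(128−21) = 21 + 80.25 = 101.25 → 101
  G: 43 + 0.75×(128−43) = 43 + 63.75 = 106.75 → 107
  B: 44 + 0.75×(128−44) = 44 + 63 = 107 → 107
After the tone: rgb(101, 107, 107) = #656b6b.
An 80% tone moves each channel 80% toward 128:
  R: 101 + 0.8×(128−101) = 101 + 21.6 = 122.6 → 123
  G: 107 + 0.8×(128−107) = 107 + 16.8 = 123.8 → 124
  B: 107 + 0.8×(128−107) = 107 + 16.8 = 123.8 → 124
rgb(123, 124, 124) = #7b7c7c.

#7b7c7c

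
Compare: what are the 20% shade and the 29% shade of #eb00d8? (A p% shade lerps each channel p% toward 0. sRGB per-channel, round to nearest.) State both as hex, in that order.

#eb00d8 is rgb(235, 0, 216).
20% shade:
  R: 235 + 0.2×(0−235) = 235 − 47 = 188 → 188
  G: 0 + 0 = 0 → 0
  B: 216 + 0.2×(0−216) = 216 − 43.2 = 172.8 → 173
  → #bc00ad
29% shade:
  R: 235 + 0.29×(0−235) = 235 − 68.15 = 166.85 → 167
  G: 0 + 0 = 0 → 0
  B: 216 + 0.29×(0−216) = 216 − 62.64 = 153.36 → 153
  → #a70099

#bc00ad, #a70099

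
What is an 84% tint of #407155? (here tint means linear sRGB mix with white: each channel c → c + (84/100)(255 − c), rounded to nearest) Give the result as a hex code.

#407155 is rgb(64, 113, 85).
Per channel, c → c + 0.84(255 − c):
  R: 64 + 160.44 = 224.44 → 224
  G: 113 + 0.84×(255−113) = 113 + 119.28 = 232.28 → 232
  B: 85 + 142.8 = 227.8 → 228
rgb(224, 232, 228) = #e0e8e4.

#e0e8e4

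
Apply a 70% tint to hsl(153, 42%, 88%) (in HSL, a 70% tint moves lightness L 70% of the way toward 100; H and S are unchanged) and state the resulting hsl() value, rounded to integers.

hsl(153, 42%, 96%)

L moves 70% from 88 toward 100: 88 + 8.4 = 96.4 → 96.
H and S are unchanged.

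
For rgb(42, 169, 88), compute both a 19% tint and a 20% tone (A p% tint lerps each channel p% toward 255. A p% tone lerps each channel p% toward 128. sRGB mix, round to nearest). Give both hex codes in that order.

#52B978, #3BA160

19% tint:
  R: 42 + 40.47 = 82.47 → 82
  G: 169 + 16.34 = 185.34 → 185
  B: 88 + 0.19×(255−88) = 88 + 31.73 = 119.73 → 120
  → #52B978
20% tone:
  R: 42 + 0.2×(128−42) = 42 + 17.2 = 59.2 → 59
  G: 169 + 0.2×(128−169) = 169 − 8.2 = 160.8 → 161
  B: 88 + 0.2×(128−88) = 88 + 8 = 96 → 96
  → #3BA160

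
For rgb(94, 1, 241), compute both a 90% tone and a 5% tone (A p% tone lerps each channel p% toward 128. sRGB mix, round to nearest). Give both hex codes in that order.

#7d738b, #6007eb

90% tone:
  R: 94 + 30.6 = 124.6 → 125
  G: 1 + 114.3 = 115.3 → 115
  B: 241 − 101.7 = 139.3 → 139
  → #7d738b
5% tone:
  R: 94 + 1.7 = 95.7 → 96
  G: 1 + 0.05×(128−1) = 1 + 6.35 = 7.35 → 7
  B: 241 − 5.65 = 235.35 → 235
  → #6007eb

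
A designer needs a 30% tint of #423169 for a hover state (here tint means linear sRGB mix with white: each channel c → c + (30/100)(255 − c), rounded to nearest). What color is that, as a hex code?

#423169 is rgb(66, 49, 105).
A 30% tint moves each channel 30% toward 255:
  R: 66 + 0.3×(255−66) = 66 + 56.7 = 122.7 → 123
  G: 49 + 0.3×(255−49) = 49 + 61.8 = 110.8 → 111
  B: 105 + 45 = 150 → 150
rgb(123, 111, 150) = #7B6F96.

#7B6F96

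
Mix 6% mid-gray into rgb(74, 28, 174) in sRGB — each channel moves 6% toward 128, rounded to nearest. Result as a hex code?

#4d22ab

Per channel, c → c + 0.06(128 − c):
  R: 74 + 0.06×(128−74) = 74 + 3.24 = 77.24 → 77
  G: 28 + 0.06×(128−28) = 28 + 6 = 34 → 34
  B: 174 + 0.06×(128−174) = 174 − 2.76 = 171.24 → 171
rgb(77, 34, 171) = #4d22ab.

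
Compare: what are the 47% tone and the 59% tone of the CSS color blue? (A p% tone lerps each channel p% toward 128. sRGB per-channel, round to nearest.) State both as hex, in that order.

CSS blue is rgb(0, 0, 255).
47% tone:
  R: 0 + 0.47×(128−0) = 0 + 60.16 = 60.16 → 60
  G: 0 + 60.16 = 60.16 → 60
  B: 255 − 59.69 = 195.31 → 195
  → #3c3cc3
59% tone:
  R: 0 + 75.52 = 75.52 → 76
  G: 0 + 0.59×(128−0) = 0 + 75.52 = 75.52 → 76
  B: 255 − 74.93 = 180.07 → 180
  → #4c4cb4

#3c3cc3, #4c4cb4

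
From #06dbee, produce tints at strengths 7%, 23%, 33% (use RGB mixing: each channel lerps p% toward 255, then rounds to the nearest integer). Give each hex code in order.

#17deef, #3fe3f2, #58e7f4

#06dbee is rgb(6, 219, 238).
7%: (6 + 17.43 = 23.43→23, 219 + 2.52 = 221.52→222, 238 + 1.19 = 239.19→239) → #17deef
23%: (6 + 57.27 = 63.27→63, 219 + 8.28 = 227.28→227, 238 + 3.91 = 241.91→242) → #3fe3f2
33%: (6 + 82.17 = 88.17→88, 219 + 11.88 = 230.88→231, 238 + 5.61 = 243.61→244) → #58e7f4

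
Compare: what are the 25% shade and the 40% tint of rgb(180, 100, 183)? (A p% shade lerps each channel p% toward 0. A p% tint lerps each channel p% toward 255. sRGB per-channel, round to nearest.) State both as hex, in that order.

25% shade:
  R: 180 − 45 = 135 → 135
  G: 100 − 25 = 75 → 75
  B: 183 − 45.75 = 137.25 → 137
  → #874B89
40% tint:
  R: 180 + 0.4×(255−180) = 180 + 30 = 210 → 210
  G: 100 + 62 = 162 → 162
  B: 183 + 28.8 = 211.8 → 212
  → #D2A2D4

#874B89, #D2A2D4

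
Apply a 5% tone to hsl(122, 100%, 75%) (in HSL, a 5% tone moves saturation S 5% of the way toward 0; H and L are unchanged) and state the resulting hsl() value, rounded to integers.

S moves 5% from 100 toward 0: 100 − 5 = 95 → 95.
H and L are unchanged.

hsl(122, 95%, 75%)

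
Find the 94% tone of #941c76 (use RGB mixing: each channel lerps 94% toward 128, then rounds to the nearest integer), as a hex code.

#817a7f

#941c76 is rgb(148, 28, 118).
Lerp each channel 94% toward 128:
  R: 148 + 0.94×(128−148) = 148 − 18.8 = 129.2 → 129
  G: 28 + 94 = 122 → 122
  B: 118 + 0.94×(128−118) = 118 + 9.4 = 127.4 → 127
rgb(129, 122, 127) = #817a7f.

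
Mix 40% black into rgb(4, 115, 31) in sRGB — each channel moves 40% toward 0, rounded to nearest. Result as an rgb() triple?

rgb(2, 69, 19)

Per channel, c → c + 0.4(0 − c):
  R: 4 + 0.4×(0−4) = 4 − 1.6 = 2.4 → 2
  G: 115 + 0.4×(0−115) = 115 − 46 = 69 → 69
  B: 31 + 0.4×(0−31) = 31 − 12.4 = 18.6 → 19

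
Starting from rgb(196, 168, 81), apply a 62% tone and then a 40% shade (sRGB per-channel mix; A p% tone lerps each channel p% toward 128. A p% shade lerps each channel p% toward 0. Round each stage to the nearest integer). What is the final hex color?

#5C5642

Per channel, c → c + 0.62(128 − c):
  R: 196 + 0.62×(128−196) = 196 − 42.16 = 153.84 → 154
  G: 168 − 24.8 = 143.2 → 143
  B: 81 + 0.62×(128−81) = 81 + 29.14 = 110.14 → 110
After the tone: rgb(154, 143, 110) = #9A8F6E.
Lerp each channel 40% toward 0:
  R: 154 − 61.6 = 92.4 → 92
  G: 143 + 0.4×(0−143) = 143 − 57.2 = 85.8 → 86
  B: 110 + 0.4×(0−110) = 110 − 44 = 66 → 66
rgb(92, 86, 66) = #5C5642.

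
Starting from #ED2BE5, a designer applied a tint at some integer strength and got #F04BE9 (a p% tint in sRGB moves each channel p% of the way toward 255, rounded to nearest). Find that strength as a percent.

15%

#ED2BE5 is rgb(237, 43, 229); #F04BE9 is rgb(240, 75, 233).
On the G channel (widest range): 75 ≈ 43 + (p/100)(255 − 43), so p ≈ 100×(75 − 43)/(255 − 43) = 3200/212 = 15.09.
p = 15 reproduces all three channels after rounding.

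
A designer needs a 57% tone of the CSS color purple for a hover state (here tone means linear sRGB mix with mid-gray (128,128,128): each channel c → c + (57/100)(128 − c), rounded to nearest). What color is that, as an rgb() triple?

CSS purple is rgb(128, 0, 128).
Lerp each channel 57% toward 128:
  R: 128 + 0 = 128 → 128
  G: 0 + 72.96 = 72.96 → 73
  B: 128 + 0.57×(128−128) = 128 + 0 = 128 → 128

rgb(128, 73, 128)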